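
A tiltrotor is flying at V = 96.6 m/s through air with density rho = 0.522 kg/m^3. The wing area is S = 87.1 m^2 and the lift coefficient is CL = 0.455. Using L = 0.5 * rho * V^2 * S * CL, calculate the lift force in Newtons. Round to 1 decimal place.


Step 1: Calculate dynamic pressure q = 0.5 * 0.522 * 96.6^2 = 0.5 * 0.522 * 9331.56 = 2435.5372 Pa
Step 2: Multiply by wing area and lift coefficient: L = 2435.5372 * 87.1 * 0.455
Step 3: L = 212135.2866 * 0.455 = 96521.6 N

96521.6


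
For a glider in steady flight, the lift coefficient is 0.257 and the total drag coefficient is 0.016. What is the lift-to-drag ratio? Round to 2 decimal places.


Step 1: L/D = CL / CD = 0.257 / 0.016
Step 2: L/D = 16.06

16.06


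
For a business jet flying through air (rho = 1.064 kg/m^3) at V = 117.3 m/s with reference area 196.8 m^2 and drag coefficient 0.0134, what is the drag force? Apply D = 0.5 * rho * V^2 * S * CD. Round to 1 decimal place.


Step 1: Dynamic pressure q = 0.5 * 1.064 * 117.3^2 = 7319.9423 Pa
Step 2: Drag D = q * S * CD = 7319.9423 * 196.8 * 0.0134
Step 3: D = 19303.6 N

19303.6


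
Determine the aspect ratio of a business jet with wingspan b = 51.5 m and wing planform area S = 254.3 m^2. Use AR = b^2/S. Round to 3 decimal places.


Step 1: b^2 = 51.5^2 = 2652.25
Step 2: AR = 2652.25 / 254.3 = 10.430

10.430


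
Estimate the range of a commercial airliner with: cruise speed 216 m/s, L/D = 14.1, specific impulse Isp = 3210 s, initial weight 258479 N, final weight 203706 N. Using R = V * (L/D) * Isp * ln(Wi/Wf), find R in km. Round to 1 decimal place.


Step 1: Coefficient = V * (L/D) * Isp = 216 * 14.1 * 3210 = 9776376.0 m
Step 2: Wi/Wf = 258479 / 203706 = 1.268883
Step 3: ln(1.268883) = 0.238137
Step 4: R = 9776376.0 * 0.238137 = 2328113.7 m = 2328.1 km

2328.1


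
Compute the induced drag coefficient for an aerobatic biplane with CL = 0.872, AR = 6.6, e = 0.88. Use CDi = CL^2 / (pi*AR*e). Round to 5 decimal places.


Step 1: CL^2 = 0.872^2 = 0.760384
Step 2: pi * AR * e = 3.14159 * 6.6 * 0.88 = 18.24637
Step 3: CDi = 0.760384 / 18.24637 = 0.04167

0.04167


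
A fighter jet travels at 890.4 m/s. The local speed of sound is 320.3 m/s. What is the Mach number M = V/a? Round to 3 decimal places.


Step 1: M = V / a = 890.4 / 320.3
Step 2: M = 2.780

2.780


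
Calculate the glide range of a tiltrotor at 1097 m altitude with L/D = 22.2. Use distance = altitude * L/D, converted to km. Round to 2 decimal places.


Step 1: Glide distance = altitude * L/D = 1097 * 22.2 = 24353.4 m
Step 2: Convert to km: 24353.4 / 1000 = 24.35 km

24.35


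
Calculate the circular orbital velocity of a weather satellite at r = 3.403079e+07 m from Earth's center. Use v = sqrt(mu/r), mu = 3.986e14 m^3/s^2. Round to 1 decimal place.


Step 1: mu / r = 3.986e14 / 3.403079e+07 = 11712922.3271
Step 2: v = sqrt(11712922.3271) = 3422.4 m/s

3422.4


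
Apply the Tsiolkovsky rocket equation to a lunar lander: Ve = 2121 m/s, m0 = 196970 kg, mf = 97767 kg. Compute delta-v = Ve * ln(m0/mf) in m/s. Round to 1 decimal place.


Step 1: Mass ratio m0/mf = 196970 / 97767 = 2.014688
Step 2: ln(2.014688) = 0.700464
Step 3: delta-v = 2121 * 0.700464 = 1485.7 m/s

1485.7


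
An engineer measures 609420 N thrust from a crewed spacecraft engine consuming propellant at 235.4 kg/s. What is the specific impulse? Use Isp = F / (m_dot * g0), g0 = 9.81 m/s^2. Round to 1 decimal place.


Step 1: m_dot * g0 = 235.4 * 9.81 = 2309.27
Step 2: Isp = 609420 / 2309.27 = 263.9 s

263.9


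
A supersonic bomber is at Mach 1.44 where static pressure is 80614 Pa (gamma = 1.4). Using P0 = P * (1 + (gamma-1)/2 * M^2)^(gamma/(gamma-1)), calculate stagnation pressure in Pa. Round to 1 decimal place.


Step 1: (gamma-1)/2 * M^2 = 0.2 * 2.0736 = 0.41472
Step 2: 1 + 0.41472 = 1.41472
Step 3: Exponent gamma/(gamma-1) = 3.5
Step 4: P0 = 80614 * 1.41472^3.5 = 271492.1 Pa

271492.1


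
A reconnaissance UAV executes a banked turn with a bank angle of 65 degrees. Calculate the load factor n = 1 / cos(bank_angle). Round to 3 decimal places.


Step 1: Convert 65 degrees to radians = 1.134464
Step 2: cos(65 deg) = 0.422618
Step 3: n = 1 / 0.422618 = 2.366

2.366


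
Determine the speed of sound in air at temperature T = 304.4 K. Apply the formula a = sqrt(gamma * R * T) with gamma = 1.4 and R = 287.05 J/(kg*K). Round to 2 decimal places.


Step 1: gamma * R * T = 1.4 * 287.05 * 304.4 = 122329.228
Step 2: a = sqrt(122329.228) = 349.76 m/s

349.76


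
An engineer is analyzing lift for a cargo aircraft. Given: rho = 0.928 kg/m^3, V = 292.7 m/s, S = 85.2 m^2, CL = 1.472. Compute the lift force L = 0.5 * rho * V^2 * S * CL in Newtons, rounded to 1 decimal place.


Step 1: Calculate dynamic pressure q = 0.5 * 0.928 * 292.7^2 = 0.5 * 0.928 * 85673.29 = 39752.4066 Pa
Step 2: Multiply by wing area and lift coefficient: L = 39752.4066 * 85.2 * 1.472
Step 3: L = 3386905.0389 * 1.472 = 4985524.2 N

4985524.2


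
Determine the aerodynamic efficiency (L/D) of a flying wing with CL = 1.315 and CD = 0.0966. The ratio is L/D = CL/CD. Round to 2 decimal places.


Step 1: L/D = CL / CD = 1.315 / 0.0966
Step 2: L/D = 13.61

13.61


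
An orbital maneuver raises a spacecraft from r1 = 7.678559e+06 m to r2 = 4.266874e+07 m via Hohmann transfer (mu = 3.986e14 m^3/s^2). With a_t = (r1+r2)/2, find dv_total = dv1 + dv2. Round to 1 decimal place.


Step 1: Transfer semi-major axis a_t = (7.678559e+06 + 4.266874e+07) / 2 = 2.517365e+07 m
Step 2: v1 (circular at r1) = sqrt(mu/r1) = 7204.91 m/s
Step 3: v_t1 = sqrt(mu*(2/r1 - 1/a_t)) = 9380.17 m/s
Step 4: dv1 = |9380.17 - 7204.91| = 2175.25 m/s
Step 5: v2 (circular at r2) = 3056.42 m/s, v_t2 = 1688.03 m/s
Step 6: dv2 = |3056.42 - 1688.03| = 1368.39 m/s
Step 7: Total delta-v = 2175.25 + 1368.39 = 3543.6 m/s

3543.6


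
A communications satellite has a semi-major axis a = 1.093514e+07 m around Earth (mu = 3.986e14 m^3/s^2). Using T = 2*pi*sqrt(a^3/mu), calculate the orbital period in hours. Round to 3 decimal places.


Step 1: a^3 / mu = 1.307594e+21 / 3.986e14 = 3.280468e+06
Step 2: sqrt(3.280468e+06) = 1811.2061 s
Step 3: T = 2*pi * 1811.2061 = 11380.14 s
Step 4: T in hours = 11380.14 / 3600 = 3.161 hours

3.161


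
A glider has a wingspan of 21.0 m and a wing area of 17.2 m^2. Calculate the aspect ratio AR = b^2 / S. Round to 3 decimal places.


Step 1: b^2 = 21.0^2 = 441.0
Step 2: AR = 441.0 / 17.2 = 25.640

25.640


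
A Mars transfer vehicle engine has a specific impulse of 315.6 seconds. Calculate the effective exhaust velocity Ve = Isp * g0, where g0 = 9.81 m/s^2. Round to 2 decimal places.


Step 1: Ve = Isp * g0 = 315.6 * 9.81
Step 2: Ve = 3096.04 m/s

3096.04


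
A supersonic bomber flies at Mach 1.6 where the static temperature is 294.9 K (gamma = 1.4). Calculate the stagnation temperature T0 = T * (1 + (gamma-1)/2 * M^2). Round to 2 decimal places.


Step 1: (gamma-1)/2 = 0.2
Step 2: M^2 = 2.56
Step 3: 1 + 0.2 * 2.56 = 1.512
Step 4: T0 = 294.9 * 1.512 = 445.89 K

445.89


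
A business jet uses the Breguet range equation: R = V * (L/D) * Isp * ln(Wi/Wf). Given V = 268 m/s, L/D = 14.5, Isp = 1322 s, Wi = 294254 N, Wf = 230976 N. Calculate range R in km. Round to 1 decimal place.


Step 1: Coefficient = V * (L/D) * Isp = 268 * 14.5 * 1322 = 5137292.0 m
Step 2: Wi/Wf = 294254 / 230976 = 1.273959
Step 3: ln(1.273959) = 0.24213
Step 4: R = 5137292.0 * 0.24213 = 1243890.1 m = 1243.9 km

1243.9


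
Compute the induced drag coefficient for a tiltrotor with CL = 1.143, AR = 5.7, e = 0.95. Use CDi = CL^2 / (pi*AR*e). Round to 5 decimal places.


Step 1: CL^2 = 1.143^2 = 1.306449
Step 2: pi * AR * e = 3.14159 * 5.7 * 0.95 = 17.011724
Step 3: CDi = 1.306449 / 17.011724 = 0.07680

0.07680


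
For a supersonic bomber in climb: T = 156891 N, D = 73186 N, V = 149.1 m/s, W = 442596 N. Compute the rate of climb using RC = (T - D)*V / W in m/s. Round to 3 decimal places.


Step 1: Excess thrust = T - D = 156891 - 73186 = 83705 N
Step 2: Excess power = 83705 * 149.1 = 12480415.5 W
Step 3: RC = 12480415.5 / 442596 = 28.198 m/s

28.198


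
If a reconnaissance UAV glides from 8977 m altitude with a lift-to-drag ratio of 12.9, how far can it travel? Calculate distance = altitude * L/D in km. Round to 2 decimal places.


Step 1: Glide distance = altitude * L/D = 8977 * 12.9 = 115803.3 m
Step 2: Convert to km: 115803.3 / 1000 = 115.80 km

115.80


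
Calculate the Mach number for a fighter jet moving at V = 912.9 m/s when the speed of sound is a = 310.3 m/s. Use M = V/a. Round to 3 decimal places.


Step 1: M = V / a = 912.9 / 310.3
Step 2: M = 2.942

2.942


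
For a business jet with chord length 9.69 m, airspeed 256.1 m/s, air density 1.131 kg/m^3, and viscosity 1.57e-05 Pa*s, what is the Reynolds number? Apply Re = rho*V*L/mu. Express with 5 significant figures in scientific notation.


Step 1: Numerator = rho * V * L = 1.131 * 256.1 * 9.69 = 2806.699779
Step 2: Re = 2806.699779 / 1.57e-05
Step 3: Re = 1.7877e+08

1.7877e+08


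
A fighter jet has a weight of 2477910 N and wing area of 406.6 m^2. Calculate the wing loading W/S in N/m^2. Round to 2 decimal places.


Step 1: Wing loading = W / S = 2477910 / 406.6
Step 2: Wing loading = 6094.22 N/m^2

6094.22


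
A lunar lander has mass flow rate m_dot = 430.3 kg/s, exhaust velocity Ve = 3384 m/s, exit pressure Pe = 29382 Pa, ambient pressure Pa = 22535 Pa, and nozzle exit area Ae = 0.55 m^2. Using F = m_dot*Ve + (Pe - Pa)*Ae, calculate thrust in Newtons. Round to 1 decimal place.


Step 1: Momentum thrust = m_dot * Ve = 430.3 * 3384 = 1456135.2 N
Step 2: Pressure thrust = (Pe - Pa) * Ae = (29382 - 22535) * 0.55 = 3765.85 N
Step 3: Total thrust F = 1456135.2 + 3765.85 = 1459901.1 N

1459901.1


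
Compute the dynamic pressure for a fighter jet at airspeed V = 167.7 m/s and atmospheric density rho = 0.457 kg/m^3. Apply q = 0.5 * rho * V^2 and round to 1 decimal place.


Step 1: V^2 = 167.7^2 = 28123.29
Step 2: q = 0.5 * 0.457 * 28123.29
Step 3: q = 6426.2 Pa

6426.2


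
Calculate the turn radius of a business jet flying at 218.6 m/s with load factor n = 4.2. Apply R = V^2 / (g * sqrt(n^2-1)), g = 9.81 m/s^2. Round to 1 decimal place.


Step 1: V^2 = 218.6^2 = 47785.96
Step 2: n^2 - 1 = 4.2^2 - 1 = 16.64
Step 3: sqrt(16.64) = 4.079216
Step 4: R = 47785.96 / (9.81 * 4.079216) = 1194.1 m

1194.1


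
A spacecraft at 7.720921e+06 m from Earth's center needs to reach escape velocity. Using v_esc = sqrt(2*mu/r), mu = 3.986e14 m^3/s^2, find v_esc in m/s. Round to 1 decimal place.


Step 1: 2*mu/r = 2 * 3.986e14 / 7.720921e+06 = 103251930.6958
Step 2: v_esc = sqrt(103251930.6958) = 10161.3 m/s

10161.3


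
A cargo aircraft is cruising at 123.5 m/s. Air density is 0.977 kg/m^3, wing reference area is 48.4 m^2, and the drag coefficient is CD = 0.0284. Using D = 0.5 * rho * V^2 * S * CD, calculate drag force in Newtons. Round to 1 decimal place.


Step 1: Dynamic pressure q = 0.5 * 0.977 * 123.5^2 = 7450.7241 Pa
Step 2: Drag D = q * S * CD = 7450.7241 * 48.4 * 0.0284
Step 3: D = 10241.5 N

10241.5


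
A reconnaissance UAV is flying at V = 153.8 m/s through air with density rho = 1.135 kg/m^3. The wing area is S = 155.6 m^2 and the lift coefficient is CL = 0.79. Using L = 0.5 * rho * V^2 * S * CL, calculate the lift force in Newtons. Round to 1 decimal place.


Step 1: Calculate dynamic pressure q = 0.5 * 1.135 * 153.8^2 = 0.5 * 1.135 * 23654.44 = 13423.8947 Pa
Step 2: Multiply by wing area and lift coefficient: L = 13423.8947 * 155.6 * 0.79
Step 3: L = 2088758.0153 * 0.79 = 1650118.8 N

1650118.8


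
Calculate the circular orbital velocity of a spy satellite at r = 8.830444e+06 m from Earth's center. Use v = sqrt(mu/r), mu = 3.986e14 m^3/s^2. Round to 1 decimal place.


Step 1: mu / r = 3.986e14 / 8.830444e+06 = 45139293.1092
Step 2: v = sqrt(45139293.1092) = 6718.6 m/s

6718.6


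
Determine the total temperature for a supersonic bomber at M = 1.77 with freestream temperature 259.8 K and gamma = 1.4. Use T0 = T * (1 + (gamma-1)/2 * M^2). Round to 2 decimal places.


Step 1: (gamma-1)/2 = 0.2
Step 2: M^2 = 3.1329
Step 3: 1 + 0.2 * 3.1329 = 1.62658
Step 4: T0 = 259.8 * 1.62658 = 422.59 K

422.59


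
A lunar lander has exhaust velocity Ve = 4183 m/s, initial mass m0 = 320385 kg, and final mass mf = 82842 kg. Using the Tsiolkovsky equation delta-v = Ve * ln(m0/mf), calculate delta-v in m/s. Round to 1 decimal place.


Step 1: Mass ratio m0/mf = 320385 / 82842 = 3.867422
Step 2: ln(3.867422) = 1.352588
Step 3: delta-v = 4183 * 1.352588 = 5657.9 m/s

5657.9


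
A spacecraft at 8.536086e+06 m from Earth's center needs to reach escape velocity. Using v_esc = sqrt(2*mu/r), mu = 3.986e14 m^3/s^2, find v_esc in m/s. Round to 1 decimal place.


Step 1: 2*mu/r = 2 * 3.986e14 / 8.536086e+06 = 93391748.8648
Step 2: v_esc = sqrt(93391748.8648) = 9663.9 m/s

9663.9


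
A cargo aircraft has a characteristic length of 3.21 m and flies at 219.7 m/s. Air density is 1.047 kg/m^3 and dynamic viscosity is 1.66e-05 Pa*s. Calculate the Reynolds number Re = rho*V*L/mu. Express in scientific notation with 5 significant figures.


Step 1: Numerator = rho * V * L = 1.047 * 219.7 * 3.21 = 738.383139
Step 2: Re = 738.383139 / 1.66e-05
Step 3: Re = 4.4481e+07

4.4481e+07


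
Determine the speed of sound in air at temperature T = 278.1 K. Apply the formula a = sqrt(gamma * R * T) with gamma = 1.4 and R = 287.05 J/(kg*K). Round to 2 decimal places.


Step 1: gamma * R * T = 1.4 * 287.05 * 278.1 = 111760.047
Step 2: a = sqrt(111760.047) = 334.31 m/s

334.31


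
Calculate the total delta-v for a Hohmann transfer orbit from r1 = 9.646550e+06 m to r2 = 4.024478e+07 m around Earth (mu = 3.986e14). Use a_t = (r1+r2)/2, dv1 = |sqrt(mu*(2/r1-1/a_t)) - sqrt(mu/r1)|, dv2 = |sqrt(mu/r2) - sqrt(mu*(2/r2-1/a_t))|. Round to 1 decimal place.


Step 1: Transfer semi-major axis a_t = (9.646550e+06 + 4.024478e+07) / 2 = 2.494566e+07 m
Step 2: v1 (circular at r1) = sqrt(mu/r1) = 6428.1 m/s
Step 3: v_t1 = sqrt(mu*(2/r1 - 1/a_t)) = 8164.69 m/s
Step 4: dv1 = |8164.69 - 6428.1| = 1736.59 m/s
Step 5: v2 (circular at r2) = 3147.12 m/s, v_t2 = 1957.05 m/s
Step 6: dv2 = |3147.12 - 1957.05| = 1190.07 m/s
Step 7: Total delta-v = 1736.59 + 1190.07 = 2926.7 m/s

2926.7


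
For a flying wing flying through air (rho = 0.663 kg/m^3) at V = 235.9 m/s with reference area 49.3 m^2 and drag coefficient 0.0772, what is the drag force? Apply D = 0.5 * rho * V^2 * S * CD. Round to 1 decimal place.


Step 1: Dynamic pressure q = 0.5 * 0.663 * 235.9^2 = 18447.5805 Pa
Step 2: Drag D = q * S * CD = 18447.5805 * 49.3 * 0.0772
Step 3: D = 70210.8 N

70210.8


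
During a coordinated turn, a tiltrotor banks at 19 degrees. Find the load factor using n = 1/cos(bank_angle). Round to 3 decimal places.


Step 1: Convert 19 degrees to radians = 0.331613
Step 2: cos(19 deg) = 0.945519
Step 3: n = 1 / 0.945519 = 1.058

1.058


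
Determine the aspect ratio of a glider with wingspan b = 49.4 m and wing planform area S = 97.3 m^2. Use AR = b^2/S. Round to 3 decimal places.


Step 1: b^2 = 49.4^2 = 2440.36
Step 2: AR = 2440.36 / 97.3 = 25.081

25.081


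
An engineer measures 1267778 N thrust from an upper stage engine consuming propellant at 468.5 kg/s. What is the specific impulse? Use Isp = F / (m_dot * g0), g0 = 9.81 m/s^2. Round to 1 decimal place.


Step 1: m_dot * g0 = 468.5 * 9.81 = 4595.99
Step 2: Isp = 1267778 / 4595.99 = 275.8 s

275.8


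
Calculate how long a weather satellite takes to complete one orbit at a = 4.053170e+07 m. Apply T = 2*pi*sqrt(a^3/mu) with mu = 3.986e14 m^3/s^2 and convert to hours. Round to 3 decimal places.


Step 1: a^3 / mu = 6.658623e+22 / 3.986e14 = 1.670503e+08
Step 2: sqrt(1.670503e+08) = 12924.7926 s
Step 3: T = 2*pi * 12924.7926 = 81208.87 s
Step 4: T in hours = 81208.87 / 3600 = 22.558 hours

22.558


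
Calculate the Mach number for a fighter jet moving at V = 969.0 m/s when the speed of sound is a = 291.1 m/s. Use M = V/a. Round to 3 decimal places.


Step 1: M = V / a = 969.0 / 291.1
Step 2: M = 3.329

3.329


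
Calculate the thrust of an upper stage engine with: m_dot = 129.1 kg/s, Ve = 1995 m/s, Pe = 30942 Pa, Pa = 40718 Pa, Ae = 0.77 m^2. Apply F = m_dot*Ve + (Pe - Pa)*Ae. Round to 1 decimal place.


Step 1: Momentum thrust = m_dot * Ve = 129.1 * 1995 = 257554.5 N
Step 2: Pressure thrust = (Pe - Pa) * Ae = (30942 - 40718) * 0.77 = -7527.52 N
Step 3: Total thrust F = 257554.5 + -7527.52 = 250027.0 N

250027.0


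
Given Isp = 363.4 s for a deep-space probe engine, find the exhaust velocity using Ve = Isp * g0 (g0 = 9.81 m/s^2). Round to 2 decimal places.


Step 1: Ve = Isp * g0 = 363.4 * 9.81
Step 2: Ve = 3564.95 m/s

3564.95


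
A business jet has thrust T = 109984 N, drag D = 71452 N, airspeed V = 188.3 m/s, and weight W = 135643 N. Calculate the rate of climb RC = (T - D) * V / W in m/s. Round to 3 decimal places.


Step 1: Excess thrust = T - D = 109984 - 71452 = 38532 N
Step 2: Excess power = 38532 * 188.3 = 7255575.6 W
Step 3: RC = 7255575.6 / 135643 = 53.490 m/s

53.490


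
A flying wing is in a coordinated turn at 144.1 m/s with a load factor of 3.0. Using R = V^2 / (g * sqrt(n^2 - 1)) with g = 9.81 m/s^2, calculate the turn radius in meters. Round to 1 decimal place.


Step 1: V^2 = 144.1^2 = 20764.81
Step 2: n^2 - 1 = 3.0^2 - 1 = 8.0
Step 3: sqrt(8.0) = 2.828427
Step 4: R = 20764.81 / (9.81 * 2.828427) = 748.4 m

748.4


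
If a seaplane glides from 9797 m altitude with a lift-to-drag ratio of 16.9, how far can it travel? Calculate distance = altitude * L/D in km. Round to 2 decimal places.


Step 1: Glide distance = altitude * L/D = 9797 * 16.9 = 165569.3 m
Step 2: Convert to km: 165569.3 / 1000 = 165.57 km

165.57


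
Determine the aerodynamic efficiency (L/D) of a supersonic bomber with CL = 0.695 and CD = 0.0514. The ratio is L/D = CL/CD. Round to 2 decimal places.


Step 1: L/D = CL / CD = 0.695 / 0.0514
Step 2: L/D = 13.52

13.52


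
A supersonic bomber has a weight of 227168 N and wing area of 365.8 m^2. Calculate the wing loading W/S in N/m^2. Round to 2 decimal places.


Step 1: Wing loading = W / S = 227168 / 365.8
Step 2: Wing loading = 621.02 N/m^2

621.02


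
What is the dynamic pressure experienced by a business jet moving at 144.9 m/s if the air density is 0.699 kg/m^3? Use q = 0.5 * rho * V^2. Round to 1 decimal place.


Step 1: V^2 = 144.9^2 = 20996.01
Step 2: q = 0.5 * 0.699 * 20996.01
Step 3: q = 7338.1 Pa

7338.1


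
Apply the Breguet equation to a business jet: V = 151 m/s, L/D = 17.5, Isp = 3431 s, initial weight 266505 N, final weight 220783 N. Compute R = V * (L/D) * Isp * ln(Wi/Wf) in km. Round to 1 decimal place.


Step 1: Coefficient = V * (L/D) * Isp = 151 * 17.5 * 3431 = 9066417.5 m
Step 2: Wi/Wf = 266505 / 220783 = 1.20709
Step 3: ln(1.20709) = 0.188213
Step 4: R = 9066417.5 * 0.188213 = 1706414.8 m = 1706.4 km

1706.4


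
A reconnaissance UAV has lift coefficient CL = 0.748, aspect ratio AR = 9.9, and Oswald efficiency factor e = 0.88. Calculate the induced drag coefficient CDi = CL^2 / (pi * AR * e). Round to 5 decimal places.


Step 1: CL^2 = 0.748^2 = 0.559504
Step 2: pi * AR * e = 3.14159 * 9.9 * 0.88 = 27.369555
Step 3: CDi = 0.559504 / 27.369555 = 0.02044

0.02044


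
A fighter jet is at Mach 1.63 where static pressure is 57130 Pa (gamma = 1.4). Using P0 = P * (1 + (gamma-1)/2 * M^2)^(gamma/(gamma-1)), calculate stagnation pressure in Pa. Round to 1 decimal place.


Step 1: (gamma-1)/2 * M^2 = 0.2 * 2.6569 = 0.53138
Step 2: 1 + 0.53138 = 1.53138
Step 3: Exponent gamma/(gamma-1) = 3.5
Step 4: P0 = 57130 * 1.53138^3.5 = 253895.3 Pa

253895.3


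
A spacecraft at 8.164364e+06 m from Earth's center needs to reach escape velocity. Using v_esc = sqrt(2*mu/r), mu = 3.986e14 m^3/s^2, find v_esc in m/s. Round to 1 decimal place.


Step 1: 2*mu/r = 2 * 3.986e14 / 8.164364e+06 = 97643858.1131
Step 2: v_esc = sqrt(97643858.1131) = 9881.5 m/s

9881.5


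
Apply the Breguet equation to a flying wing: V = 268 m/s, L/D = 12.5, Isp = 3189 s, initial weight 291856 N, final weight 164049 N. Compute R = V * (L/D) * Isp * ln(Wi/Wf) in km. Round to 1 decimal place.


Step 1: Coefficient = V * (L/D) * Isp = 268 * 12.5 * 3189 = 10683150.0 m
Step 2: Wi/Wf = 291856 / 164049 = 1.779078
Step 3: ln(1.779078) = 0.576095
Step 4: R = 10683150.0 * 0.576095 = 6154513.2 m = 6154.5 km

6154.5


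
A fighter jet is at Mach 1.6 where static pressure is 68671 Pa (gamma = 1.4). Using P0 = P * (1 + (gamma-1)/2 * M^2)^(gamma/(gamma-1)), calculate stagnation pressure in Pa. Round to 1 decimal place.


Step 1: (gamma-1)/2 * M^2 = 0.2 * 2.56 = 0.512
Step 2: 1 + 0.512 = 1.512
Step 3: Exponent gamma/(gamma-1) = 3.5
Step 4: P0 = 68671 * 1.512^3.5 = 291880.2 Pa

291880.2


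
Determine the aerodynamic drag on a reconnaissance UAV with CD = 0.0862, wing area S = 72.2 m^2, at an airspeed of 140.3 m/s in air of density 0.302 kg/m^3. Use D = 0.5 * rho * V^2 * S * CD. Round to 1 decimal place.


Step 1: Dynamic pressure q = 0.5 * 0.302 * 140.3^2 = 2972.2976 Pa
Step 2: Drag D = q * S * CD = 2972.2976 * 72.2 * 0.0862
Step 3: D = 18498.5 N

18498.5


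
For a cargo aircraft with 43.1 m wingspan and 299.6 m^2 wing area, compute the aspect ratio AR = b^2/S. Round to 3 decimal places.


Step 1: b^2 = 43.1^2 = 1857.61
Step 2: AR = 1857.61 / 299.6 = 6.200

6.200


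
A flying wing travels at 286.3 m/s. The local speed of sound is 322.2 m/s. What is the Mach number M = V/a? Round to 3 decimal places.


Step 1: M = V / a = 286.3 / 322.2
Step 2: M = 0.889

0.889


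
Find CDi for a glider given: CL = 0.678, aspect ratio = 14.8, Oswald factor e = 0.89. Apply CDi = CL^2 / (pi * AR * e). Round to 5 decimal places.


Step 1: CL^2 = 0.678^2 = 0.459684
Step 2: pi * AR * e = 3.14159 * 14.8 * 0.89 = 41.381058
Step 3: CDi = 0.459684 / 41.381058 = 0.01111

0.01111


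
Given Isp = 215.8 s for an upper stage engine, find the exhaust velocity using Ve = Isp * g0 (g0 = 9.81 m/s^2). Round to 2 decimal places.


Step 1: Ve = Isp * g0 = 215.8 * 9.81
Step 2: Ve = 2117.00 m/s

2117.00


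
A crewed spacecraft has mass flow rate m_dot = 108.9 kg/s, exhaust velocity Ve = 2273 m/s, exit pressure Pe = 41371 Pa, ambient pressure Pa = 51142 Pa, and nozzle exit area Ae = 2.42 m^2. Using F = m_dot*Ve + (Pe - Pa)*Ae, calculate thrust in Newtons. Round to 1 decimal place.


Step 1: Momentum thrust = m_dot * Ve = 108.9 * 2273 = 247529.7 N
Step 2: Pressure thrust = (Pe - Pa) * Ae = (41371 - 51142) * 2.42 = -23645.82 N
Step 3: Total thrust F = 247529.7 + -23645.82 = 223883.9 N

223883.9


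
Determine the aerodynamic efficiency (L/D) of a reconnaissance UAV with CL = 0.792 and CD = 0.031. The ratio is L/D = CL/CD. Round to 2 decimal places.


Step 1: L/D = CL / CD = 0.792 / 0.031
Step 2: L/D = 25.55

25.55


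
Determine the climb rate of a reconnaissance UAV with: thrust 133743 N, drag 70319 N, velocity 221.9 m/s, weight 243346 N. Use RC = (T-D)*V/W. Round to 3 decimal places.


Step 1: Excess thrust = T - D = 133743 - 70319 = 63424 N
Step 2: Excess power = 63424 * 221.9 = 14073785.6 W
Step 3: RC = 14073785.6 / 243346 = 57.834 m/s

57.834


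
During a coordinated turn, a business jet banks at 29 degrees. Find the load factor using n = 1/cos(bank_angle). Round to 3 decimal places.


Step 1: Convert 29 degrees to radians = 0.506145
Step 2: cos(29 deg) = 0.87462
Step 3: n = 1 / 0.87462 = 1.143

1.143


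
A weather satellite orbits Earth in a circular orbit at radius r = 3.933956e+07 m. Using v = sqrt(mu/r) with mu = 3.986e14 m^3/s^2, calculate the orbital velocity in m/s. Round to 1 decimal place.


Step 1: mu / r = 3.986e14 / 3.933956e+07 = 10132294.3114
Step 2: v = sqrt(10132294.3114) = 3183.1 m/s

3183.1


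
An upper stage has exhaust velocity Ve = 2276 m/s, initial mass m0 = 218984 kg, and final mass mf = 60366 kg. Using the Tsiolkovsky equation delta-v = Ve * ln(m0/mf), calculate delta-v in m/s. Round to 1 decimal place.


Step 1: Mass ratio m0/mf = 218984 / 60366 = 3.627605
Step 2: ln(3.627605) = 1.288573
Step 3: delta-v = 2276 * 1.288573 = 2932.8 m/s

2932.8


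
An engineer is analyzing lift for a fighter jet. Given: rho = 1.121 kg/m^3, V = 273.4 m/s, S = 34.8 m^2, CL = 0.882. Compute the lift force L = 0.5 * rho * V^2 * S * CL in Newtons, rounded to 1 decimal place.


Step 1: Calculate dynamic pressure q = 0.5 * 1.121 * 273.4^2 = 0.5 * 1.121 * 74747.56 = 41896.0074 Pa
Step 2: Multiply by wing area and lift coefficient: L = 41896.0074 * 34.8 * 0.882
Step 3: L = 1457981.0568 * 0.882 = 1285939.3 N

1285939.3


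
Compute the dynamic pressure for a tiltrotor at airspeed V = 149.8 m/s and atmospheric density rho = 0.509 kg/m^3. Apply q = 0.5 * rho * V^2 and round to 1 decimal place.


Step 1: V^2 = 149.8^2 = 22440.04
Step 2: q = 0.5 * 0.509 * 22440.04
Step 3: q = 5711.0 Pa

5711.0


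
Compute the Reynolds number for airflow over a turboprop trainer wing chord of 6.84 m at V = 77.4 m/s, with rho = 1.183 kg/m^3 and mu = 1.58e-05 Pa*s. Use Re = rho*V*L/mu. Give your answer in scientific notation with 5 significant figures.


Step 1: Numerator = rho * V * L = 1.183 * 77.4 * 6.84 = 626.299128
Step 2: Re = 626.299128 / 1.58e-05
Step 3: Re = 3.9639e+07

3.9639e+07


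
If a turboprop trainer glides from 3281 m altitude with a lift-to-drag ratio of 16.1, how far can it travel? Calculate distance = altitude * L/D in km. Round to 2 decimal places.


Step 1: Glide distance = altitude * L/D = 3281 * 16.1 = 52824.1 m
Step 2: Convert to km: 52824.1 / 1000 = 52.82 km

52.82


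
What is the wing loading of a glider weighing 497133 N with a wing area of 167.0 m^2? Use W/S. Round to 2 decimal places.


Step 1: Wing loading = W / S = 497133 / 167.0
Step 2: Wing loading = 2976.84 N/m^2

2976.84


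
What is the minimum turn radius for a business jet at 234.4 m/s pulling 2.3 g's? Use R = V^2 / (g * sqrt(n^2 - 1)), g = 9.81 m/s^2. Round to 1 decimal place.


Step 1: V^2 = 234.4^2 = 54943.36
Step 2: n^2 - 1 = 2.3^2 - 1 = 4.29
Step 3: sqrt(4.29) = 2.071232
Step 4: R = 54943.36 / (9.81 * 2.071232) = 2704.1 m

2704.1


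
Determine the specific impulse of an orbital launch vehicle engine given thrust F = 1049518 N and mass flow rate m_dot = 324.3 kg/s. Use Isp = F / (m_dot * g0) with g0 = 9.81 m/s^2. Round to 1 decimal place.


Step 1: m_dot * g0 = 324.3 * 9.81 = 3181.38
Step 2: Isp = 1049518 / 3181.38 = 329.9 s

329.9


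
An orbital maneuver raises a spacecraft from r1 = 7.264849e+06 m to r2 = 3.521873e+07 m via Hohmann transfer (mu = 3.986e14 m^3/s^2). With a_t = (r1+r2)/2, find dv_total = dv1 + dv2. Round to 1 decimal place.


Step 1: Transfer semi-major axis a_t = (7.264849e+06 + 3.521873e+07) / 2 = 2.124179e+07 m
Step 2: v1 (circular at r1) = sqrt(mu/r1) = 7407.22 m/s
Step 3: v_t1 = sqrt(mu*(2/r1 - 1/a_t)) = 9537.77 m/s
Step 4: dv1 = |9537.77 - 7407.22| = 2130.54 m/s
Step 5: v2 (circular at r2) = 3364.2 m/s, v_t2 = 1967.43 m/s
Step 6: dv2 = |3364.2 - 1967.43| = 1396.77 m/s
Step 7: Total delta-v = 2130.54 + 1396.77 = 3527.3 m/s

3527.3


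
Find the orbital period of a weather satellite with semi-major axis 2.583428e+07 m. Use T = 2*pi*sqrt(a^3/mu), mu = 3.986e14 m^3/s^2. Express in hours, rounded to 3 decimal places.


Step 1: a^3 / mu = 1.724206e+22 / 3.986e14 = 4.325654e+07
Step 2: sqrt(4.325654e+07) = 6576.9705 s
Step 3: T = 2*pi * 6576.9705 = 41324.32 s
Step 4: T in hours = 41324.32 / 3600 = 11.479 hours

11.479


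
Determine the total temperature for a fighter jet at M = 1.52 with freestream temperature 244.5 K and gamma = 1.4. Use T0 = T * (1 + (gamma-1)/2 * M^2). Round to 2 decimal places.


Step 1: (gamma-1)/2 = 0.2
Step 2: M^2 = 2.3104
Step 3: 1 + 0.2 * 2.3104 = 1.46208
Step 4: T0 = 244.5 * 1.46208 = 357.48 K

357.48


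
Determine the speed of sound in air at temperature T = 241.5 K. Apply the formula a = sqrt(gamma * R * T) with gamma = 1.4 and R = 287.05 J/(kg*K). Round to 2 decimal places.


Step 1: gamma * R * T = 1.4 * 287.05 * 241.5 = 97051.605
Step 2: a = sqrt(97051.605) = 311.53 m/s

311.53


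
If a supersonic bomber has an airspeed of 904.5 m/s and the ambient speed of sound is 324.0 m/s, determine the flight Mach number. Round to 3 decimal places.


Step 1: M = V / a = 904.5 / 324.0
Step 2: M = 2.792

2.792


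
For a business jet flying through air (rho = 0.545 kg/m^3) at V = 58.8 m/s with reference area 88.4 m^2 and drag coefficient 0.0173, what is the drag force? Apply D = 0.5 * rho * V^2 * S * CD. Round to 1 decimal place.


Step 1: Dynamic pressure q = 0.5 * 0.545 * 58.8^2 = 942.1524 Pa
Step 2: Drag D = q * S * CD = 942.1524 * 88.4 * 0.0173
Step 3: D = 1440.9 N

1440.9


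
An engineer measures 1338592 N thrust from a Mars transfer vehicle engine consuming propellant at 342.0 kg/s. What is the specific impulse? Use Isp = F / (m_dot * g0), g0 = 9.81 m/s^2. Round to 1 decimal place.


Step 1: m_dot * g0 = 342.0 * 9.81 = 3355.02
Step 2: Isp = 1338592 / 3355.02 = 399.0 s

399.0


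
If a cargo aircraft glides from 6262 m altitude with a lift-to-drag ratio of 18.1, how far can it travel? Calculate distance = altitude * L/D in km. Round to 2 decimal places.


Step 1: Glide distance = altitude * L/D = 6262 * 18.1 = 113342.2 m
Step 2: Convert to km: 113342.2 / 1000 = 113.34 km

113.34


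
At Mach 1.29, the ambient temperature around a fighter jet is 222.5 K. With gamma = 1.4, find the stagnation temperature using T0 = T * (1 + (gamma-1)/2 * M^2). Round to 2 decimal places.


Step 1: (gamma-1)/2 = 0.2
Step 2: M^2 = 1.6641
Step 3: 1 + 0.2 * 1.6641 = 1.33282
Step 4: T0 = 222.5 * 1.33282 = 296.55 K

296.55


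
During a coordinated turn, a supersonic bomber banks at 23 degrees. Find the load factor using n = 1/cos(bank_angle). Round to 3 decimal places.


Step 1: Convert 23 degrees to radians = 0.401426
Step 2: cos(23 deg) = 0.920505
Step 3: n = 1 / 0.920505 = 1.086

1.086


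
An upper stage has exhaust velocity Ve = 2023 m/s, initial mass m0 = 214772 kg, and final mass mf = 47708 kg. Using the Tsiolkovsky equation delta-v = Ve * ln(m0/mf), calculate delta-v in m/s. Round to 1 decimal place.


Step 1: Mass ratio m0/mf = 214772 / 47708 = 4.501803
Step 2: ln(4.501803) = 1.504478
Step 3: delta-v = 2023 * 1.504478 = 3043.6 m/s

3043.6


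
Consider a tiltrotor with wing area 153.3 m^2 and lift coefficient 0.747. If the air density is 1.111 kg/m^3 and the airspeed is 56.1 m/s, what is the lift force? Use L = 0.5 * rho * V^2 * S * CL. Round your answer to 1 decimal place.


Step 1: Calculate dynamic pressure q = 0.5 * 1.111 * 56.1^2 = 0.5 * 1.111 * 3147.21 = 1748.2752 Pa
Step 2: Multiply by wing area and lift coefficient: L = 1748.2752 * 153.3 * 0.747
Step 3: L = 268010.5813 * 0.747 = 200203.9 N

200203.9


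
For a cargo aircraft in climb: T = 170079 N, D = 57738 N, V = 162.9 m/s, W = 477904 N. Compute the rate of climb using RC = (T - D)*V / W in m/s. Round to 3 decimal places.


Step 1: Excess thrust = T - D = 170079 - 57738 = 112341 N
Step 2: Excess power = 112341 * 162.9 = 18300348.9 W
Step 3: RC = 18300348.9 / 477904 = 38.293 m/s

38.293


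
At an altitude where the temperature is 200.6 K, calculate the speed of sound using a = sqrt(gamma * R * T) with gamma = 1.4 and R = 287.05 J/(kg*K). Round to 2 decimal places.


Step 1: gamma * R * T = 1.4 * 287.05 * 200.6 = 80615.122
Step 2: a = sqrt(80615.122) = 283.93 m/s

283.93


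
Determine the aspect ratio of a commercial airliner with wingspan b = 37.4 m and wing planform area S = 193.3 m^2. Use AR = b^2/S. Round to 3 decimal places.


Step 1: b^2 = 37.4^2 = 1398.76
Step 2: AR = 1398.76 / 193.3 = 7.236

7.236


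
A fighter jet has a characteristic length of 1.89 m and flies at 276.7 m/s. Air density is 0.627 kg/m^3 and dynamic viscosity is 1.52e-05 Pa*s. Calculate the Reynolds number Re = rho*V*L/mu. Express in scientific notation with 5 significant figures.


Step 1: Numerator = rho * V * L = 0.627 * 276.7 * 1.89 = 327.897801
Step 2: Re = 327.897801 / 1.52e-05
Step 3: Re = 2.1572e+07

2.1572e+07


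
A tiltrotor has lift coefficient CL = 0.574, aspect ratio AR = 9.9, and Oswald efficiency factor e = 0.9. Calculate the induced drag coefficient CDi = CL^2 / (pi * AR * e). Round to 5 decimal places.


Step 1: CL^2 = 0.574^2 = 0.329476
Step 2: pi * AR * e = 3.14159 * 9.9 * 0.9 = 27.991591
Step 3: CDi = 0.329476 / 27.991591 = 0.01177

0.01177


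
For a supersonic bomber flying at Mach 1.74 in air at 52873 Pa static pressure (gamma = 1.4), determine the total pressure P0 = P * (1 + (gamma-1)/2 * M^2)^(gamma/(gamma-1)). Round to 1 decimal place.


Step 1: (gamma-1)/2 * M^2 = 0.2 * 3.0276 = 0.60552
Step 2: 1 + 0.60552 = 1.60552
Step 3: Exponent gamma/(gamma-1) = 3.5
Step 4: P0 = 52873 * 1.60552^3.5 = 277261.1 Pa

277261.1


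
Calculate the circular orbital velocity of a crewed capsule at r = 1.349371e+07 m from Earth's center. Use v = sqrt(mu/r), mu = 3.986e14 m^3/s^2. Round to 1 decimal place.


Step 1: mu / r = 3.986e14 / 1.349371e+07 = 29539689.233
Step 2: v = sqrt(29539689.233) = 5435.0 m/s

5435.0


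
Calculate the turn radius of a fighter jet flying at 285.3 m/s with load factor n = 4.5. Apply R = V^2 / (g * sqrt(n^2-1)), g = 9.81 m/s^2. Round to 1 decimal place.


Step 1: V^2 = 285.3^2 = 81396.09
Step 2: n^2 - 1 = 4.5^2 - 1 = 19.25
Step 3: sqrt(19.25) = 4.387482
Step 4: R = 81396.09 / (9.81 * 4.387482) = 1891.1 m

1891.1


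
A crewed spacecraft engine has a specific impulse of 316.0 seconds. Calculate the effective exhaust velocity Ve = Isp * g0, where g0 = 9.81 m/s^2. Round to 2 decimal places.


Step 1: Ve = Isp * g0 = 316.0 * 9.81
Step 2: Ve = 3099.96 m/s

3099.96


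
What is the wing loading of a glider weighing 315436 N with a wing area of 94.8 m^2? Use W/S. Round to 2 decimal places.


Step 1: Wing loading = W / S = 315436 / 94.8
Step 2: Wing loading = 3327.38 N/m^2

3327.38


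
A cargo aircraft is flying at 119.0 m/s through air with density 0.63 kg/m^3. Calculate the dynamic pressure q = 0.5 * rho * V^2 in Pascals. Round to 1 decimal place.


Step 1: V^2 = 119.0^2 = 14161.0
Step 2: q = 0.5 * 0.63 * 14161.0
Step 3: q = 4460.7 Pa

4460.7


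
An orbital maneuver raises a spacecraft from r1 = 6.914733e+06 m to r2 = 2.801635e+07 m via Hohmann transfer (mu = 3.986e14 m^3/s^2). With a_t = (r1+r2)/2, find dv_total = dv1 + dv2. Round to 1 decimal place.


Step 1: Transfer semi-major axis a_t = (6.914733e+06 + 2.801635e+07) / 2 = 1.746554e+07 m
Step 2: v1 (circular at r1) = sqrt(mu/r1) = 7592.43 m/s
Step 3: v_t1 = sqrt(mu*(2/r1 - 1/a_t)) = 9616.03 m/s
Step 4: dv1 = |9616.03 - 7592.43| = 2023.59 m/s
Step 5: v2 (circular at r2) = 3771.92 m/s, v_t2 = 2373.34 m/s
Step 6: dv2 = |3771.92 - 2373.34| = 1398.59 m/s
Step 7: Total delta-v = 2023.59 + 1398.59 = 3422.2 m/s

3422.2


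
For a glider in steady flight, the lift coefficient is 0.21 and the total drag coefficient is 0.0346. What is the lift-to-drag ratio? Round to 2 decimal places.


Step 1: L/D = CL / CD = 0.21 / 0.0346
Step 2: L/D = 6.07

6.07


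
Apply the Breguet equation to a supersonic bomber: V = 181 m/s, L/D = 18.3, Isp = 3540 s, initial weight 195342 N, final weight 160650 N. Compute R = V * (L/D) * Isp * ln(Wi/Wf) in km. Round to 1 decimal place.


Step 1: Coefficient = V * (L/D) * Isp = 181 * 18.3 * 3540 = 11725542.0 m
Step 2: Wi/Wf = 195342 / 160650 = 1.215948
Step 3: ln(1.215948) = 0.195524
Step 4: R = 11725542.0 * 0.195524 = 2292622.3 m = 2292.6 km

2292.6


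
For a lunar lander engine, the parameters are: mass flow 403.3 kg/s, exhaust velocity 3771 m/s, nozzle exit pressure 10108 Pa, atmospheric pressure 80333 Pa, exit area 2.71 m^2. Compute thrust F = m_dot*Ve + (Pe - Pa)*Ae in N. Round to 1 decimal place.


Step 1: Momentum thrust = m_dot * Ve = 403.3 * 3771 = 1520844.3 N
Step 2: Pressure thrust = (Pe - Pa) * Ae = (10108 - 80333) * 2.71 = -190309.75 N
Step 3: Total thrust F = 1520844.3 + -190309.75 = 1330534.6 N

1330534.6


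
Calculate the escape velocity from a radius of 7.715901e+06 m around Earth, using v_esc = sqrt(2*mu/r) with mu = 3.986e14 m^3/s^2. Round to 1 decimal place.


Step 1: 2*mu/r = 2 * 3.986e14 / 7.715901e+06 = 103319106.8678
Step 2: v_esc = sqrt(103319106.8678) = 10164.6 m/s

10164.6


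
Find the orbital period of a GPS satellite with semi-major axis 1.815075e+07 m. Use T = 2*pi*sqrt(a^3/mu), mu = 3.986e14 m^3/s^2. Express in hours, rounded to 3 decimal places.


Step 1: a^3 / mu = 5.979760e+21 / 3.986e14 = 1.500191e+07
Step 2: sqrt(1.500191e+07) = 3873.2294 s
Step 3: T = 2*pi * 3873.2294 = 24336.22 s
Step 4: T in hours = 24336.22 / 3600 = 6.760 hours

6.760


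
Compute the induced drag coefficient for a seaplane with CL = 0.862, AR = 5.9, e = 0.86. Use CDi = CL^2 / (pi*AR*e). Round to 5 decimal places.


Step 1: CL^2 = 0.862^2 = 0.743044
Step 2: pi * AR * e = 3.14159 * 5.9 * 0.86 = 15.940441
Step 3: CDi = 0.743044 / 15.940441 = 0.04661

0.04661


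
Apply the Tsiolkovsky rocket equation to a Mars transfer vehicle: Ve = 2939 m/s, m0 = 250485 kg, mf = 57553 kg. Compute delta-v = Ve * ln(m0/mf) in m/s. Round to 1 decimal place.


Step 1: Mass ratio m0/mf = 250485 / 57553 = 4.352249
Step 2: ln(4.352249) = 1.470693
Step 3: delta-v = 2939 * 1.470693 = 4322.4 m/s

4322.4


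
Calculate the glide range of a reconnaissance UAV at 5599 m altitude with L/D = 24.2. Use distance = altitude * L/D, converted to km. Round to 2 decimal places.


Step 1: Glide distance = altitude * L/D = 5599 * 24.2 = 135495.8 m
Step 2: Convert to km: 135495.8 / 1000 = 135.50 km

135.50


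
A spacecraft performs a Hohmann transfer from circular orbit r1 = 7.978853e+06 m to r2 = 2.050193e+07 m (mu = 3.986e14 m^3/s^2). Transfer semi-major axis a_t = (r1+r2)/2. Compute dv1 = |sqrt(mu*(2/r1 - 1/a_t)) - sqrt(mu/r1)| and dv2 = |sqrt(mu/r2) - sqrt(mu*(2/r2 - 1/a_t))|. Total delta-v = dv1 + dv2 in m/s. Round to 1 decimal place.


Step 1: Transfer semi-major axis a_t = (7.978853e+06 + 2.050193e+07) / 2 = 1.424039e+07 m
Step 2: v1 (circular at r1) = sqrt(mu/r1) = 7068.03 m/s
Step 3: v_t1 = sqrt(mu*(2/r1 - 1/a_t)) = 8480.76 m/s
Step 4: dv1 = |8480.76 - 7068.03| = 1412.73 m/s
Step 5: v2 (circular at r2) = 4409.32 m/s, v_t2 = 3300.51 m/s
Step 6: dv2 = |4409.32 - 3300.51| = 1108.81 m/s
Step 7: Total delta-v = 1412.73 + 1108.81 = 2521.5 m/s

2521.5


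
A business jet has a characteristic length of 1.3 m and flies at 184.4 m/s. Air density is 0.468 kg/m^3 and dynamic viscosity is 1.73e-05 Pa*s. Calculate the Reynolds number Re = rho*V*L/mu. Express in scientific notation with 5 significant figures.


Step 1: Numerator = rho * V * L = 0.468 * 184.4 * 1.3 = 112.18896
Step 2: Re = 112.18896 / 1.73e-05
Step 3: Re = 6.4849e+06

6.4849e+06


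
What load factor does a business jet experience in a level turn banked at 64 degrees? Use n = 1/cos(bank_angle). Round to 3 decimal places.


Step 1: Convert 64 degrees to radians = 1.117011
Step 2: cos(64 deg) = 0.438371
Step 3: n = 1 / 0.438371 = 2.281

2.281


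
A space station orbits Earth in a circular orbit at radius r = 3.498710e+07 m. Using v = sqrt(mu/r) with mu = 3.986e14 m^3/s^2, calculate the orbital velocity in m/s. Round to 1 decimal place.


Step 1: mu / r = 3.986e14 / 3.498710e+07 = 11392770.4783
Step 2: v = sqrt(11392770.4783) = 3375.3 m/s

3375.3


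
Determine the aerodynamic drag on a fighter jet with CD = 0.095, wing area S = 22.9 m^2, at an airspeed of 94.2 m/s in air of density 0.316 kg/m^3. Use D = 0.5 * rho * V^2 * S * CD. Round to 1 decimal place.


Step 1: Dynamic pressure q = 0.5 * 0.316 * 94.2^2 = 1402.0351 Pa
Step 2: Drag D = q * S * CD = 1402.0351 * 22.9 * 0.095
Step 3: D = 3050.1 N

3050.1


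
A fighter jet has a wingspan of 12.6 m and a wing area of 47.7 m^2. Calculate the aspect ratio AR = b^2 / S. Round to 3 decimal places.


Step 1: b^2 = 12.6^2 = 158.76
Step 2: AR = 158.76 / 47.7 = 3.328

3.328
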